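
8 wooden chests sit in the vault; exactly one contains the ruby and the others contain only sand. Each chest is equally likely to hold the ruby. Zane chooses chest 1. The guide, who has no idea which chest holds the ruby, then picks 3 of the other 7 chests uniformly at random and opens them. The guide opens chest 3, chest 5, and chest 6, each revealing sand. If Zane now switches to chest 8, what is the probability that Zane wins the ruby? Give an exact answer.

Consider each possible location of the ruby in turn.
If it is in any of chests 1, 2, 4, 7, and 8 (prior 1/8 each): the guide picks exactly this set with probability 1/35 regardless, and none is the prize; weight (1/8)·(1/35) = 1/280 each.
If it is in any of chests 3, 5, and 6 (prior 1/8 each): that chest was opened and seen not to hold the prize — ruled out; weight (1/8)·0 = 0 each.
The weights sum to 1/56.
So P(the ruby in chest 8 | the guide opened chest 3, chest 5, and chest 6) = (1/280) / (1/56) = 1/5.

1/5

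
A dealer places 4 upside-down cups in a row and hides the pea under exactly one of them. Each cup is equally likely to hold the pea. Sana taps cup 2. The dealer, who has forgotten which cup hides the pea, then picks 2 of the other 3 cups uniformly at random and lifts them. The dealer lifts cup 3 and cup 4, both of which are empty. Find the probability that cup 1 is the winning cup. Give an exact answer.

1/2

Apply Bayes' rule, conditioning on where the pea actually is.
If it is under either of cups 1 and 2 (prior 1/4 each): the dealer picks exactly this set with probability 1/3 regardless, and none is the prize; weight (1/4)·(1/3) = 1/12 each.
If it is under either of cups 3 and 4 (prior 1/4 each): that cup was opened and seen not to hold the prize — ruled out; weight (1/4)·0 = 0 each.
The weights sum to 1/6.
So P(the pea under cup 1 | the dealer opened cup 3 and cup 4) = (1/12) / (1/6) = 1/2.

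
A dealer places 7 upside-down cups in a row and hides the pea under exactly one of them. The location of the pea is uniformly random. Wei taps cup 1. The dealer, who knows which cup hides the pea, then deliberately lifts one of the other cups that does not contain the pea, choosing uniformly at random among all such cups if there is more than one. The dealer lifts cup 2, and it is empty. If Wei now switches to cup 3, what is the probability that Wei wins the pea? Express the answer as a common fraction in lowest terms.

6/35

Condition on the true location of the pea.
If it is under cup 1 (prior 1/7): the dealer has 6 equally likely choices, so probability 1/6; weight (1/7)·(1/6) = 1/42.
If it is under cup 2 (prior 1/7): the dealer opened cup 2, so this case is ruled out; weight (1/7)·0 = 0.
If it is under any of cups 3, 4, 5, 6, and 7 (prior 1/7 each): the dealer has 5 equally likely choices, so probability 1/5; weight (1/7)·(1/5) = 1/35 each.
The weights sum to 1/6.
So P(the pea under cup 3 | the dealer opened cup 2) = (1/35) / (1/6) = 6/35.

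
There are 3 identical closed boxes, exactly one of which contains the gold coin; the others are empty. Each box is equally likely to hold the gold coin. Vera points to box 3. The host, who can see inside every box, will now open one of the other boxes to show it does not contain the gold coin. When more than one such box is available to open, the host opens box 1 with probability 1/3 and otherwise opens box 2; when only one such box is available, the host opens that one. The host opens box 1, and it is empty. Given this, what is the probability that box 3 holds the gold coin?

1/4

Condition on the true location of the gold coin.
If it is in box 1 (prior 1/3): the host opened box 1, so this case is ruled out; weight (1/3)·0 = 0.
If it is in box 2 (prior 1/3): only box 1 is available, probability 1; weight (1/3)·1 = 1/3.
If it is in box 3 (prior 1/3): box 1 is available, opened with probability 1/3; weight (1/3)·(1/3) = 1/9.
The weights sum to 4/9.
So P(the gold coin in box 3 | the host opened box 1) = (1/9) / (4/9) = 1/4.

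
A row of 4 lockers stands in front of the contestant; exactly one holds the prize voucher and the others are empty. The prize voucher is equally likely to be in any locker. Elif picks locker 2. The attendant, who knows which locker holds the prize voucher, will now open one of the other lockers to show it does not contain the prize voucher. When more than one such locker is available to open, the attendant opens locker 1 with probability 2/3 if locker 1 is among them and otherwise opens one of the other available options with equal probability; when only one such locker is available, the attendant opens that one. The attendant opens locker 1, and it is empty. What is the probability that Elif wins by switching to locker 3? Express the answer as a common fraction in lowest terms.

Condition on the true location of the prize voucher.
If it is in locker 1 (prior 1/4): the attendant opened locker 1, so this case is ruled out; weight (1/4)·0 = 0.
If it is in any of lockers 2, 3, and 4 (prior 1/4 each): locker 1 is available, opened with probability 2/3; weight (1/4)·(2/3) = 1/6 each.
The weights sum to 1/2.
So P(the prize voucher in locker 3 | the attendant opened locker 1) = (1/6) / (1/2) = 1/3.

1/3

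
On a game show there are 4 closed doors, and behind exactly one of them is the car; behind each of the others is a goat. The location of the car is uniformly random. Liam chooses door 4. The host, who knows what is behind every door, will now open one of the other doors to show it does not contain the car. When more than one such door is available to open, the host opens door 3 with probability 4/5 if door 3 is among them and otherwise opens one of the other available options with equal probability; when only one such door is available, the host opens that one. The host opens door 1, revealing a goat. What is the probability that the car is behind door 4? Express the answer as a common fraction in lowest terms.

1/8

Condition on the true location of the car.
If it is behind door 1 (prior 1/4): the host opened door 1, so this case is ruled out; weight (1/4)·0 = 0.
If it is behind door 2 (prior 1/4): door 3 is available but not opened, probability 1/5; weight (1/4)·(1/5) = 1/20.
If it is behind door 3 (prior 1/4): door 3 holds the prize so is unavailable; the host chooses uniformly among the 2 others, probability 1/2; weight (1/4)·(1/2) = 1/8.
If it is behind door 4 (prior 1/4): door 3 is available but not opened; door 1 gets probability (1 − 4/5)/2 = 1/10; weight (1/4)·(1/10) = 1/40.
The weights sum to 1/5.
So P(the car behind door 4 | the host opened door 1) = (1/40) / (1/5) = 1/8.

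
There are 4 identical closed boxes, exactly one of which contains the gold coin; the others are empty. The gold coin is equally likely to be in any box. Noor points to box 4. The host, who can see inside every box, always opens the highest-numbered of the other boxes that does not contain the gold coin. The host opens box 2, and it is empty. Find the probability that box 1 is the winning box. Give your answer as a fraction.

0

Condition on the true location of the gold coin.
If it is in either of boxes 1 and 4 (prior 1/4 each): the host would have opened box 3 instead, probability 0; weight (1/4)·0 = 0 each.
If it is in box 2 (prior 1/4): the host opened box 2, so this case is ruled out; weight (1/4)·0 = 0.
If it is in box 3 (prior 1/4): box 2 is the highest-numbered option available, probability 1; weight (1/4)·1 = 1/4.
The weights sum to 1/4.
So P(the gold coin in box 1 | the host opened box 2) = 0 / (1/4) = 0.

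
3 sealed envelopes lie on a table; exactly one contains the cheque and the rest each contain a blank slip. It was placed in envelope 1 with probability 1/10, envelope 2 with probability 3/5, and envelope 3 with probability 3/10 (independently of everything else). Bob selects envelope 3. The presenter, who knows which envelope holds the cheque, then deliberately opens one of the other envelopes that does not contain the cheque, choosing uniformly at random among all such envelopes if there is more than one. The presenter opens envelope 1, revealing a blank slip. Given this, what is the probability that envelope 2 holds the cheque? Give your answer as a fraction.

4/5

Apply Bayes' rule, conditioning on where the cheque actually is.
If it is in envelope 1 (prior 1/10): the presenter opened envelope 1, so this case is ruled out; weight (1/10)·0 = 0.
If it is in envelope 2 (prior 3/5): the presenter has no choice, probability 1; weight (3/5)·1 = 3/5.
If it is in envelope 3 (prior 3/10): the presenter has 2 equally likely choices, so probability 1/2; weight (3/10)·(1/2) = 3/20.
The weights sum to 3/4.
So P(the cheque in envelope 2 | the presenter opened envelope 1) = (3/5) / (3/4) = 4/5.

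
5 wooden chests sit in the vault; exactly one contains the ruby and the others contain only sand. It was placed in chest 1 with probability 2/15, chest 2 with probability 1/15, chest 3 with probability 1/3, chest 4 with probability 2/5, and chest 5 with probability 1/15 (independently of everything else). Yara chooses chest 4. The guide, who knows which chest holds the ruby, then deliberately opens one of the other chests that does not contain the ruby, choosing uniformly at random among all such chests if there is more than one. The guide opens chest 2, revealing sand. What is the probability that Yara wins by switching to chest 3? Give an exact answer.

Apply Bayes' rule, conditioning on where the ruby actually is.
If it is in chest 1 (prior 2/15): the guide has 3 equally likely choices, so probability 1/3; weight (2/15)·(1/3) = 2/45.
If it is in chest 2 (prior 1/15): the guide opened chest 2, so this case is ruled out; weight (1/15)·0 = 0.
If it is in chest 3 (prior 1/3): the guide has 3 equally likely choices, so probability 1/3; weight (1/3)·(1/3) = 1/9.
If it is in chest 4 (prior 2/5): the guide has 4 equally likely choices, so probability 1/4; weight (2/5)·(1/4) = 1/10.
If it is in chest 5 (prior 1/15): the guide has 3 equally likely choices, so probability 1/3; weight (1/15)·(1/3) = 1/45.
The weights sum to 5/18.
So P(the ruby in chest 3 | the guide opened chest 2) = (1/9) / (5/18) = 2/5.

2/5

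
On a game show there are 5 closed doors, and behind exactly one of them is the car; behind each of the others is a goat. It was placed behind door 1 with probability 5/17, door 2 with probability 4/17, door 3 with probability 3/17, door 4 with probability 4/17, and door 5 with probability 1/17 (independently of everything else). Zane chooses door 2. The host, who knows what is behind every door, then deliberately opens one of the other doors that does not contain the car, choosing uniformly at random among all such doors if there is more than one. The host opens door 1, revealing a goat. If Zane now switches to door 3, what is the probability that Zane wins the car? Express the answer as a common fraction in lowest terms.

Apply Bayes' rule, conditioning on where the car actually is.
If it is behind door 1 (prior 5/17): the host opened door 1, so this case is ruled out; weight (5/17)·0 = 0.
If it is behind door 2 (prior 4/17): the host has 4 equally likely choices, so probability 1/4; weight (4/17)·(1/4) = 1/17.
If it is behind door 3 (prior 3/17): the host has 3 equally likely choices, so probability 1/3; weight (3/17)·(1/3) = 1/17.
If it is behind door 4 (prior 4/17): the host has 3 equally likely choices, so probability 1/3; weight (4/17)·(1/3) = 4/51.
If it is behind door 5 (prior 1/17): the host has 3 equally likely choices, so probability 1/3; weight (1/17)·(1/3) = 1/51.
The weights sum to 11/51.
So P(the car behind door 3 | the host opened door 1) = (1/17) / (11/51) = 3/11.

3/11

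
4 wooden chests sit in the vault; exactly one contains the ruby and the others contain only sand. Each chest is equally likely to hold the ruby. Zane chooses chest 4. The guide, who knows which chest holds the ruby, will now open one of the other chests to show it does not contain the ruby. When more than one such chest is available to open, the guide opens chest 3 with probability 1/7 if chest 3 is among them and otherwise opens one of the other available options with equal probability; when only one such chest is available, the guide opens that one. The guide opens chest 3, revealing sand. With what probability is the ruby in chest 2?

1/3

Condition on the true location of the ruby.
If it is in any of chests 1, 2, and 4 (prior 1/4 each): chest 3 is available, opened with probability 1/7; weight (1/4)·(1/7) = 1/28 each.
If it is in chest 3 (prior 1/4): the guide opened chest 3, so this case is ruled out; weight (1/4)·0 = 0.
The weights sum to 3/28.
So P(the ruby in chest 2 | the guide opened chest 3) = (1/28) / (3/28) = 1/3.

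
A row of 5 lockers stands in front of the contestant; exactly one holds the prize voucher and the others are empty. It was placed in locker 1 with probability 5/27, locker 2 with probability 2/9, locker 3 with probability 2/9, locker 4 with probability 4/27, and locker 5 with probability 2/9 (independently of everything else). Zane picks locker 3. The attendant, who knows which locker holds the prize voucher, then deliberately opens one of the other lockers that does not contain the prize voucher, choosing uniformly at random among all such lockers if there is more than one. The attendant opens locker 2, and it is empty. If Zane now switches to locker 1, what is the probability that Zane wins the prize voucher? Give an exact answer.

10/39

Consider each possible location of the prize voucher in turn.
If it is in locker 1 (prior 5/27): the attendant has 3 equally likely choices, so probability 1/3; weight (5/27)·(1/3) = 5/81.
If it is in locker 2 (prior 2/9): the attendant opened locker 2, so this case is ruled out; weight (2/9)·0 = 0.
If it is in locker 3 (prior 2/9): the attendant has 4 equally likely choices, so probability 1/4; weight (2/9)·(1/4) = 1/18.
If it is in locker 4 (prior 4/27): the attendant has 3 equally likely choices, so probability 1/3; weight (4/27)·(1/3) = 4/81.
If it is in locker 5 (prior 2/9): the attendant has 3 equally likely choices, so probability 1/3; weight (2/9)·(1/3) = 2/27.
The weights sum to 13/54.
So P(the prize voucher in locker 1 | the attendant opened locker 2) = (5/81) / (13/54) = 10/39.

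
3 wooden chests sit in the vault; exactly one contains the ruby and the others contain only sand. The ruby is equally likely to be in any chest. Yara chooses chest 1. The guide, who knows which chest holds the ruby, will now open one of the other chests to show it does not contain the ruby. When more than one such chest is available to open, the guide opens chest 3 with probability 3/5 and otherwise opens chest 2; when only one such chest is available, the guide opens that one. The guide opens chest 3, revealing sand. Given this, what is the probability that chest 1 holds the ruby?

Condition on the true location of the ruby.
If it is in chest 1 (prior 1/3): chest 3 is available, opened with probability 3/5; weight (1/3)·(3/5) = 1/5.
If it is in chest 2 (prior 1/3): only chest 3 is available, probability 1; weight (1/3)·1 = 1/3.
If it is in chest 3 (prior 1/3): the guide opened chest 3, so this case is ruled out; weight (1/3)·0 = 0.
The weights sum to 8/15.
So P(the ruby in chest 1 | the guide opened chest 3) = (1/5) / (8/15) = 3/8.

3/8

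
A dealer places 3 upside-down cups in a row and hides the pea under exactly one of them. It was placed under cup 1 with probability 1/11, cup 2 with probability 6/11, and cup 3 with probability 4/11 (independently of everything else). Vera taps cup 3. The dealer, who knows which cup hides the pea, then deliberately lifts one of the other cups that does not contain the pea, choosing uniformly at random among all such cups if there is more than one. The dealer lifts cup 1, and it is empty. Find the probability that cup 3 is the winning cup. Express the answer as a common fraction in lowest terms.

1/4

Condition on the true location of the pea.
If it is under cup 1 (prior 1/11): the dealer opened cup 1, so this case is ruled out; weight (1/11)·0 = 0.
If it is under cup 2 (prior 6/11): the dealer has no choice, probability 1; weight (6/11)·1 = 6/11.
If it is under cup 3 (prior 4/11): the dealer has 2 equally likely choices, so probability 1/2; weight (4/11)·(1/2) = 2/11.
The weights sum to 8/11.
So P(the pea under cup 3 | the dealer opened cup 1) = (2/11) / (8/11) = 1/4.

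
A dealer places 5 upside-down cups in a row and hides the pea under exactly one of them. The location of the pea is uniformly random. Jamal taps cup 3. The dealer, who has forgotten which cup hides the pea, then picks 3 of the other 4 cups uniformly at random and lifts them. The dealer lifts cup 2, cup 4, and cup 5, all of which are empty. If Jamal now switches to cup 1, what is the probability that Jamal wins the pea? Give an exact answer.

1/2

Because the dealer chose which cups to lift without knowing where the pea is, the choice is independent of the prize location. Learning that none of the 3 opened cups holds the pea simply rules out those 3 locations and leaves the remaining 2 cups still equally likely by symmetry.
So P(the pea under cup 1) = 1/2.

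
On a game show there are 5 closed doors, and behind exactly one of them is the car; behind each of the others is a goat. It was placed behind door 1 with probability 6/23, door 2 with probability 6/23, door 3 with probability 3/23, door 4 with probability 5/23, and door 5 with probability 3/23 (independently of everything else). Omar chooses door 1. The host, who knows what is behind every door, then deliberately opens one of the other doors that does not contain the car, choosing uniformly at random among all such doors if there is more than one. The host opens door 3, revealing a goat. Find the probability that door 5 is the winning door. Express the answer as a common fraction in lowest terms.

6/37

Consider each possible location of the car in turn.
If it is behind door 1 (prior 6/23): the host has 4 equally likely choices, so probability 1/4; weight (6/23)·(1/4) = 3/46.
If it is behind door 2 (prior 6/23): the host has 3 equally likely choices, so probability 1/3; weight (6/23)·(1/3) = 2/23.
If it is behind door 3 (prior 3/23): the host opened door 3, so this case is ruled out; weight (3/23)·0 = 0.
If it is behind door 4 (prior 5/23): the host has 3 equally likely choices, so probability 1/3; weight (5/23)·(1/3) = 5/69.
If it is behind door 5 (prior 3/23): the host has 3 equally likely choices, so probability 1/3; weight (3/23)·(1/3) = 1/23.
The weights sum to 37/138.
So P(the car behind door 5 | the host opened door 3) = (1/23) / (37/138) = 6/37.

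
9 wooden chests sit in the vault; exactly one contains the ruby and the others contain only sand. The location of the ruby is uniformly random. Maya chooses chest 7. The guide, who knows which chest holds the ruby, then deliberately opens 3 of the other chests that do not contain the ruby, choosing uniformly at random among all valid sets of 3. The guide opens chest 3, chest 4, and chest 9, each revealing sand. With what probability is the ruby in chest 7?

Condition on the true location of the ruby.
If it is in any of chests 1, 2, 5, 6, and 8 (prior 1/9 each): the guide has 35 equally likely choices, so probability 1/35; weight (1/9)·(1/35) = 1/315 each.
If it is in any of chests 3, 4, and 9 (prior 1/9 each): that chest was opened and seen not to hold the prize — ruled out; weight (1/9)·0 = 0 each.
If it is in chest 7 (prior 1/9): the guide has 56 equally likely choices, so probability 1/56; weight (1/9)·(1/56) = 1/504.
The weights sum to 1/56.
So P(the ruby in chest 7 | the guide opened chest 3, chest 4, and chest 9) = (1/504) / (1/56) = 1/9.

1/9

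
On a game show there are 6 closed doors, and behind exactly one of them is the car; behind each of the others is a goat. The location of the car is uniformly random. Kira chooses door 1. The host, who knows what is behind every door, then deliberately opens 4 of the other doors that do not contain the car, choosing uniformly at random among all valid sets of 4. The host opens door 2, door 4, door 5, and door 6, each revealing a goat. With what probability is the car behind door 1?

Consider each possible location of the car in turn.
If it is behind door 1 (prior 1/6): the host has 5 equally likely choices, so probability 1/5; weight (1/6)·(1/5) = 1/30.
If it is behind any of doors 2, 4, 5, and 6 (prior 1/6 each): that door was opened and seen not to hold the prize — ruled out; weight (1/6)·0 = 0 each.
If it is behind door 3 (prior 1/6): the host has no choice, probability 1; weight (1/6)·1 = 1/6.
The weights sum to 1/5.
So P(the car behind door 1 | the host opened door 2, door 4, door 5, and door 6) = (1/30) / (1/5) = 1/6.

1/6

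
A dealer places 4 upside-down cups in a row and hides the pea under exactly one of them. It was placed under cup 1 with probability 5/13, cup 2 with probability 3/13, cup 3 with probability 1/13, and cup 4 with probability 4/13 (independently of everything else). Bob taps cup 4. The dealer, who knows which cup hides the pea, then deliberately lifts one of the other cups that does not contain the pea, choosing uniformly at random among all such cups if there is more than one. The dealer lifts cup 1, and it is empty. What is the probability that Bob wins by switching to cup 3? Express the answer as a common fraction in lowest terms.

3/20

Apply Bayes' rule, conditioning on where the pea actually is.
If it is under cup 1 (prior 5/13): the dealer opened cup 1, so this case is ruled out; weight (5/13)·0 = 0.
If it is under cup 2 (prior 3/13): the dealer has 2 equally likely choices, so probability 1/2; weight (3/13)·(1/2) = 3/26.
If it is under cup 3 (prior 1/13): the dealer has 2 equally likely choices, so probability 1/2; weight (1/13)·(1/2) = 1/26.
If it is under cup 4 (prior 4/13): the dealer has 3 equally likely choices, so probability 1/3; weight (4/13)·(1/3) = 4/39.
The weights sum to 10/39.
So P(the pea under cup 3 | the dealer opened cup 1) = (1/26) / (10/39) = 3/20.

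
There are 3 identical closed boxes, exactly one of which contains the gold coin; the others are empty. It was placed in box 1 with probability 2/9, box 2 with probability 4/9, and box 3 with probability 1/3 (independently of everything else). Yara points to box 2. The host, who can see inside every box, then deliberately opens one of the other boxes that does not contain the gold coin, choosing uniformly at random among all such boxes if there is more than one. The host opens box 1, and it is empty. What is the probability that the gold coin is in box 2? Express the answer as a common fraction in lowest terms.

2/5

Apply Bayes' rule, conditioning on where the gold coin actually is.
If it is in box 1 (prior 2/9): the host opened box 1, so this case is ruled out; weight (2/9)·0 = 0.
If it is in box 2 (prior 4/9): the host has 2 equally likely choices, so probability 1/2; weight (4/9)·(1/2) = 2/9.
If it is in box 3 (prior 1/3): the host has no choice, probability 1; weight (1/3)·1 = 1/3.
The weights sum to 5/9.
So P(the gold coin in box 2 | the host opened box 1) = (2/9) / (5/9) = 2/5.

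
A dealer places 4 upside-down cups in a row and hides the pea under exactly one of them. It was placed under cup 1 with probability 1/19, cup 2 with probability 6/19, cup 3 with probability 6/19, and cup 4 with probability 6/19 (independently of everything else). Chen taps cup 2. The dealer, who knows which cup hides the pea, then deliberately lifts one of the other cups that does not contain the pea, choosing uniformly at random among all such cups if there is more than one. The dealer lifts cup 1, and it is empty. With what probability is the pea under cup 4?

3/8

Condition on the true location of the pea.
If it is under cup 1 (prior 1/19): the dealer opened cup 1, so this case is ruled out; weight (1/19)·0 = 0.
If it is under cup 2 (prior 6/19): the dealer has 3 equally likely choices, so probability 1/3; weight (6/19)·(1/3) = 2/19.
If it is under either of cups 3 and 4 (prior 6/19 each): the dealer has 2 equally likely choices, so probability 1/2; weight (6/19)·(1/2) = 3/19 each.
The weights sum to 8/19.
So P(the pea under cup 4 | the dealer opened cup 1) = (3/19) / (8/19) = 3/8.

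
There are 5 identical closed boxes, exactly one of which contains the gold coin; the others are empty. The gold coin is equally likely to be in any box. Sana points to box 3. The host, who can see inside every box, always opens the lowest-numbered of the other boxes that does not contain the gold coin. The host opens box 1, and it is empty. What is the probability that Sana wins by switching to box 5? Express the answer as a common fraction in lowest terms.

1/4

Condition on the true location of the gold coin.
If it is in box 1 (prior 1/5): the host opened box 1, so this case is ruled out; weight (1/5)·0 = 0.
If it is in any of boxes 2, 3, 4, and 5 (prior 1/5 each): box 1 is the lowest-numbered option available, probability 1; weight (1/5)·1 = 1/5 each.
The weights sum to 4/5.
So P(the gold coin in box 5 | the host opened box 1) = (1/5) / (4/5) = 1/4.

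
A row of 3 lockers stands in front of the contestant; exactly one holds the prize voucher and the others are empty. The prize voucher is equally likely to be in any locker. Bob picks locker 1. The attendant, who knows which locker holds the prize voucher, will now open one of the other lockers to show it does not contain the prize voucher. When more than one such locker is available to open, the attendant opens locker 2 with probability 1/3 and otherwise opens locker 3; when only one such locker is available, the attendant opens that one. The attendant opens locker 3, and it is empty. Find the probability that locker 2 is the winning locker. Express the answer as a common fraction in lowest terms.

3/5

Consider each possible location of the prize voucher in turn.
If it is in locker 1 (prior 1/3): locker 2 is available but not opened, probability 2/3; weight (1/3)·(2/3) = 2/9.
If it is in locker 2 (prior 1/3): only locker 3 is available, probability 1; weight (1/3)·1 = 1/3.
If it is in locker 3 (prior 1/3): the attendant opened locker 3, so this case is ruled out; weight (1/3)·0 = 0.
The weights sum to 5/9.
So P(the prize voucher in locker 2 | the attendant opened locker 3) = (1/3) / (5/9) = 3/5.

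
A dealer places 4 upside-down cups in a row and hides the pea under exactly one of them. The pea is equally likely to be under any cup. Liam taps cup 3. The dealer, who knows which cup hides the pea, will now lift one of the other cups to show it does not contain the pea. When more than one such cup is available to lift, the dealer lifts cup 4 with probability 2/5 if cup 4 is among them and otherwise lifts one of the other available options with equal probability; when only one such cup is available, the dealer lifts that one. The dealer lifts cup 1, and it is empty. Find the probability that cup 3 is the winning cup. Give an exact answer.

Consider each possible location of the pea in turn.
If it is under cup 1 (prior 1/4): the dealer opened cup 1, so this case is ruled out; weight (1/4)·0 = 0.
If it is under cup 2 (prior 1/4): cup 4 is available but not opened, probability 3/5; weight (1/4)·(3/5) = 3/20.
If it is under cup 3 (prior 1/4): cup 4 is available but not opened; cup 1 gets probability (1 − 2/5)/2 = 3/10; weight (1/4)·(3/10) = 3/40.
If it is under cup 4 (prior 1/4): cup 4 holds the prize so is unavailable; the dealer chooses uniformly among the 2 others, probability 1/2; weight (1/4)·(1/2) = 1/8.
The weights sum to 7/20.
So P(the pea under cup 3 | the dealer opened cup 1) = (3/40) / (7/20) = 3/14.

3/14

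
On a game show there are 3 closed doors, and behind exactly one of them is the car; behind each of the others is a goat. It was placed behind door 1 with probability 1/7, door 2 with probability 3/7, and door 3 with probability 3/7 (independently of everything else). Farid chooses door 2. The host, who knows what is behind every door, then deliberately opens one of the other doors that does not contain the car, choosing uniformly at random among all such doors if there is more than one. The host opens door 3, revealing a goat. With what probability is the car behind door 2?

Consider each possible location of the car in turn.
If it is behind door 1 (prior 1/7): the host has no choice, probability 1; weight (1/7)·1 = 1/7.
If it is behind door 2 (prior 3/7): the host has 2 equally likely choices, so probability 1/2; weight (3/7)·(1/2) = 3/14.
If it is behind door 3 (prior 3/7): the host opened door 3, so this case is ruled out; weight (3/7)·0 = 0.
The weights sum to 5/14.
So P(the car behind door 2 | the host opened door 3) = (3/14) / (5/14) = 3/5.

3/5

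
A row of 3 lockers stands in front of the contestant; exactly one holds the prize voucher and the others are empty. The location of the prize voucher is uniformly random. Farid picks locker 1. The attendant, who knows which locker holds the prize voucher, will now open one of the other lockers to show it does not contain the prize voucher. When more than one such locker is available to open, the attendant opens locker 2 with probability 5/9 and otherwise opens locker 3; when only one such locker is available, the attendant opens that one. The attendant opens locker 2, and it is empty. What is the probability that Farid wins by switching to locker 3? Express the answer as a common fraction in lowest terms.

Condition on the true location of the prize voucher.
If it is in locker 1 (prior 1/3): locker 2 is available, opened with probability 5/9; weight (1/3)·(5/9) = 5/27.
If it is in locker 2 (prior 1/3): the attendant opened locker 2, so this case is ruled out; weight (1/3)·0 = 0.
If it is in locker 3 (prior 1/3): only locker 2 is available, probability 1; weight (1/3)·1 = 1/3.
The weights sum to 14/27.
So P(the prize voucher in locker 3 | the attendant opened locker 2) = (1/3) / (14/27) = 9/14.

9/14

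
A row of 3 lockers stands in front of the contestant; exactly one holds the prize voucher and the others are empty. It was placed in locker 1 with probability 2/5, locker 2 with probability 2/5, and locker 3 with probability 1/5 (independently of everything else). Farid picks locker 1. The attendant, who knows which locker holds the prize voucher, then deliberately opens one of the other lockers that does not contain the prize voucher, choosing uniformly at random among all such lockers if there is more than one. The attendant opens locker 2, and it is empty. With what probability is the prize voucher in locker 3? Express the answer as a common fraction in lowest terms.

1/2

Consider each possible location of the prize voucher in turn.
If it is in locker 1 (prior 2/5): the attendant has 2 equally likely choices, so probability 1/2; weight (2/5)·(1/2) = 1/5.
If it is in locker 2 (prior 2/5): the attendant opened locker 2, so this case is ruled out; weight (2/5)·0 = 0.
If it is in locker 3 (prior 1/5): the attendant has no choice, probability 1; weight (1/5)·1 = 1/5.
The weights sum to 2/5.
So P(the prize voucher in locker 3 | the attendant opened locker 2) = (1/5) / (2/5) = 1/2.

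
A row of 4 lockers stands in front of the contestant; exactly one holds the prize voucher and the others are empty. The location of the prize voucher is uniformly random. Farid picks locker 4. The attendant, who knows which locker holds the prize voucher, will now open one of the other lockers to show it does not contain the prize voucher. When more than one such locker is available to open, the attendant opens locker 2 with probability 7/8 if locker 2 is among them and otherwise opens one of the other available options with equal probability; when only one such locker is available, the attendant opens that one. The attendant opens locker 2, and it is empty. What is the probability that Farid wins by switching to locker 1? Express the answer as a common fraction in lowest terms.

Consider each possible location of the prize voucher in turn.
If it is in any of lockers 1, 3, and 4 (prior 1/4 each): locker 2 is available, opened with probability 7/8; weight (1/4)·(7/8) = 7/32 each.
If it is in locker 2 (prior 1/4): the attendant opened locker 2, so this case is ruled out; weight (1/4)·0 = 0.
The weights sum to 21/32.
So P(the prize voucher in locker 1 | the attendant opened locker 2) = (7/32) / (21/32) = 1/3.

1/3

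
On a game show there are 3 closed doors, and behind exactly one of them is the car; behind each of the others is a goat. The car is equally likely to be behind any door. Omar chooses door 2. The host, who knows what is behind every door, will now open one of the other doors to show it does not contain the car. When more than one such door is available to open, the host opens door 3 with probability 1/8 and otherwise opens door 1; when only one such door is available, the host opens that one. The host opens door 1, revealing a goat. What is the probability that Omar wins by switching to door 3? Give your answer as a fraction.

Condition on the true location of the car.
If it is behind door 1 (prior 1/3): the host opened door 1, so this case is ruled out; weight (1/3)·0 = 0.
If it is behind door 2 (prior 1/3): door 3 is available but not opened, probability 7/8; weight (1/3)·(7/8) = 7/24.
If it is behind door 3 (prior 1/3): only door 1 is available, probability 1; weight (1/3)·1 = 1/3.
The weights sum to 5/8.
So P(the car behind door 3 | the host opened door 1) = (1/3) / (5/8) = 8/15.

8/15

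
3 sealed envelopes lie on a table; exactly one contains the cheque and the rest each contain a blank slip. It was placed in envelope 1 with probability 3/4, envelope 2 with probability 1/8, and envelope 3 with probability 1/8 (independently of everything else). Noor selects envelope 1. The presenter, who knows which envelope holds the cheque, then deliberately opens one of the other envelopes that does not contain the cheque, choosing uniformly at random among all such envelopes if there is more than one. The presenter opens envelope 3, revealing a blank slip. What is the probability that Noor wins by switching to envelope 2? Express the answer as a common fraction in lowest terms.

1/4

Consider each possible location of the cheque in turn.
If it is in envelope 1 (prior 3/4): the presenter has 2 equally likely choices, so probability 1/2; weight (3/4)·(1/2) = 3/8.
If it is in envelope 2 (prior 1/8): the presenter has no choice, probability 1; weight (1/8)·1 = 1/8.
If it is in envelope 3 (prior 1/8): the presenter opened envelope 3, so this case is ruled out; weight (1/8)·0 = 0.
The weights sum to 1/2.
So P(the cheque in envelope 2 | the presenter opened envelope 3) = (1/8) / (1/2) = 1/4.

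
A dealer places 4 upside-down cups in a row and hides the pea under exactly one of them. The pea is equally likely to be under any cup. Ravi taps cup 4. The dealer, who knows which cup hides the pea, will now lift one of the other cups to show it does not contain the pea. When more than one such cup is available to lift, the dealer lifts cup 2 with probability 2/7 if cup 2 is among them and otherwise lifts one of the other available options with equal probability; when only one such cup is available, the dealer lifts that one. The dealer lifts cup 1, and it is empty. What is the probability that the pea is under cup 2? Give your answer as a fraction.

7/22

Condition on the true location of the pea.
If it is under cup 1 (prior 1/4): the dealer opened cup 1, so this case is ruled out; weight (1/4)·0 = 0.
If it is under cup 2 (prior 1/4): cup 2 holds the prize so is unavailable; the dealer chooses uniformly among the 2 others, probability 1/2; weight (1/4)·(1/2) = 1/8.
If it is under cup 3 (prior 1/4): cup 2 is available but not opened, probability 5/7; weight (1/4)·(5/7) = 5/28.
If it is under cup 4 (prior 1/4): cup 2 is available but not opened; cup 1 gets probability (1 − 2/7)/2 = 5/14; weight (1/4)·(5/14) = 5/56.
The weights sum to 11/28.
So P(the pea under cup 2 | the dealer opened cup 1) = (1/8) / (11/28) = 7/22.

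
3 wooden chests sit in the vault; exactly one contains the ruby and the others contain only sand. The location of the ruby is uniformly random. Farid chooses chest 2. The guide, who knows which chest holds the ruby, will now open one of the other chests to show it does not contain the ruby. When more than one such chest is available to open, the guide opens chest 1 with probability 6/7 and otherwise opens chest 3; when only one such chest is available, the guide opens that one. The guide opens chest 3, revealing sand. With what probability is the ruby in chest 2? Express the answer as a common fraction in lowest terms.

1/8

Apply Bayes' rule, conditioning on where the ruby actually is.
If it is in chest 1 (prior 1/3): only chest 3 is available, probability 1; weight (1/3)·1 = 1/3.
If it is in chest 2 (prior 1/3): chest 1 is available but not opened, probability 1/7; weight (1/3)·(1/7) = 1/21.
If it is in chest 3 (prior 1/3): the guide opened chest 3, so this case is ruled out; weight (1/3)·0 = 0.
The weights sum to 8/21.
So P(the ruby in chest 2 | the guide opened chest 3) = (1/21) / (8/21) = 1/8.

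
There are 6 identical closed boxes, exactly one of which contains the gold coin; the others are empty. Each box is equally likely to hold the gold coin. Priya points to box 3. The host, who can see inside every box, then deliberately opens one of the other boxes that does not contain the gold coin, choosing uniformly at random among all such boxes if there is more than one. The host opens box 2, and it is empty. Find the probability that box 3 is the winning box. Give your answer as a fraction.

1/6

Consider each possible location of the gold coin in turn.
If it is in any of boxes 1, 4, 5, and 6 (prior 1/6 each): the host has 4 equally likely choices, so probability 1/4; weight (1/6)·(1/4) = 1/24 each.
If it is in box 2 (prior 1/6): the host opened box 2, so this case is ruled out; weight (1/6)·0 = 0.
If it is in box 3 (prior 1/6): the host has 5 equally likely choices, so probability 1/5; weight (1/6)·(1/5) = 1/30.
The weights sum to 1/5.
So P(the gold coin in box 3 | the host opened box 2) = (1/30) / (1/5) = 1/6.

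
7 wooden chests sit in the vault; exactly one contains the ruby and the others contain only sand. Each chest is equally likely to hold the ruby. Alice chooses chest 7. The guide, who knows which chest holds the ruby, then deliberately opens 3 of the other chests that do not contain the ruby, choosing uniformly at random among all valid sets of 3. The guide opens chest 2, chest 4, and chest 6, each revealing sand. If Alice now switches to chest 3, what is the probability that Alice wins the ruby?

Condition on the true location of the ruby.
If it is in any of chests 1, 3, and 5 (prior 1/7 each): the guide has 10 equally likely choices, so probability 1/10; weight (1/7)·(1/10) = 1/70 each.
If it is in any of chests 2, 4, and 6 (prior 1/7 each): that chest was opened and seen not to hold the prize — ruled out; weight (1/7)·0 = 0 each.
If it is in chest 7 (prior 1/7): the guide has 20 equally likely choices, so probability 1/20; weight (1/7)·(1/20) = 1/140.
The weights sum to 1/20.
So P(the ruby in chest 3 | the guide opened chest 2, chest 4, and chest 6) = (1/70) / (1/20) = 2/7.

2/7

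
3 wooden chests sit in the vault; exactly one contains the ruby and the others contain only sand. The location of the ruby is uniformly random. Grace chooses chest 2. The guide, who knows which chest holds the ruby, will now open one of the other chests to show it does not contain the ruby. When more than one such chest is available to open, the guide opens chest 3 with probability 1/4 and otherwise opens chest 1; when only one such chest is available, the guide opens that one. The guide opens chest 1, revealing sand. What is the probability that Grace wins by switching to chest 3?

4/7

Consider each possible location of the ruby in turn.
If it is in chest 1 (prior 1/3): the guide opened chest 1, so this case is ruled out; weight (1/3)·0 = 0.
If it is in chest 2 (prior 1/3): chest 3 is available but not opened, probability 3/4; weight (1/3)·(3/4) = 1/4.
If it is in chest 3 (prior 1/3): only chest 1 is available, probability 1; weight (1/3)·1 = 1/3.
The weights sum to 7/12.
So P(the ruby in chest 3 | the guide opened chest 1) = (1/3) / (7/12) = 4/7.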